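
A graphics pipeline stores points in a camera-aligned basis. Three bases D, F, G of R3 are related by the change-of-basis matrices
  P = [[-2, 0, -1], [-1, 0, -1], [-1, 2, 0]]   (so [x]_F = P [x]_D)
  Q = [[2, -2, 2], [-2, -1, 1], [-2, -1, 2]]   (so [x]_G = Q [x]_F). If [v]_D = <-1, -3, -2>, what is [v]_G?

<-8, -16, -21>

Composing the changes, [v]_G = Q P [v]_D.
Q P = [[-4, 4, 0], [4, 2, 3], [3, 4, 3]]; applying this to <-1, -3, -2> gives <-8, -16, -21>.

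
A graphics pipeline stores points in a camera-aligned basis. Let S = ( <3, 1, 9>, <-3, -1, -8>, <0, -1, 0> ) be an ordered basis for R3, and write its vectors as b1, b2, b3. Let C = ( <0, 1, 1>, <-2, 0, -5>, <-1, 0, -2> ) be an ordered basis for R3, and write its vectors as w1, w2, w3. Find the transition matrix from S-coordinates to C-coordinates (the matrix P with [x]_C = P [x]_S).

[[1, -1, -1], [-2, 1, -1], [1, 1, 2]]

Take x = bj: its S-coordinates are the j-th standard unit vector, so P e_j — column j of P — equals [bj]_C.
b1 = w1 - 2w2 + w3, giving column 1 = <1, -2, 1>; repeating for each j gives P = [[1, -1, -1], [-2, 1, -1], [1, 1, 2]].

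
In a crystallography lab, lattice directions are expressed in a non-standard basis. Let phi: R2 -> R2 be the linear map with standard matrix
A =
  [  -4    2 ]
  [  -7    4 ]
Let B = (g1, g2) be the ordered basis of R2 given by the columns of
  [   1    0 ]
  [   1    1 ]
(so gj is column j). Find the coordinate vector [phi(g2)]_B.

[2, 2]

Column 2 of [phi]_B is the B-coordinate vector of phi(g2).
In standard coordinates phi(g2) = A g2 = [2, 4].
Converting to B: [2, 4] = 2g1 + 2g2, so the coordinate vector is [2, 2].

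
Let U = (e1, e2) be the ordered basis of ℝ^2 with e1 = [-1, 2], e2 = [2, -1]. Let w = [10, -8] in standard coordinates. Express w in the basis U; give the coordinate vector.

[w]_U is the unique c with M c = w, where M has columns e1, e2.
System: -c_1 + 2c_2 = 10, 2c_1 - c_2 = -8; solving gives c_1 = -2, c_2 = 4.
Check: -2e1 + 4e2 = [10, -8].

[-2, 4]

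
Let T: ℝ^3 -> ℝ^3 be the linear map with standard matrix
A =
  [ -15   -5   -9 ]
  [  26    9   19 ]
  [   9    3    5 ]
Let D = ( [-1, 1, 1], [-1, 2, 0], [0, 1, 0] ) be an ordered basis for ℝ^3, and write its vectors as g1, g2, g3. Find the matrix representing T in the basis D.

Let P have columns g1, ..., g3. Then [T]_D = P^(-1) A P.
Here det P = -1, so P^(-1) is integer; computing A P first and then P^(-1)(A P) gives [[-1, -3, 3], [0, -2, 2], [3, -1, 2]].

[[-1, -3, 3], [0, -2, 2], [3, -1, 2]]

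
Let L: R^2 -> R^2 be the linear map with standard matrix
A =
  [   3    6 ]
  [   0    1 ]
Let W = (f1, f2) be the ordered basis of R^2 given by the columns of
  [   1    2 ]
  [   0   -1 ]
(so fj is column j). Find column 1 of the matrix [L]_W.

Column 1 of [L]_W is the W-coordinate vector of L(f1).
In standard coordinates L(f1) = A f1 = (3, 0).
Converting to W: (3, 0) = 3f1 + 0·f2, so the coordinate vector is (3, 0).

(3, 0)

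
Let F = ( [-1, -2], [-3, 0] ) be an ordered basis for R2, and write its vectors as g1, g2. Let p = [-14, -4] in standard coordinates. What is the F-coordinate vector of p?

[p]_F is the unique c with M c = p, where M has columns g1, g2.
System: -c_1 - 3c_2 = -14, -2c_1 + 0c_2 = -4; solving gives c_1 = 2, c_2 = 4.
Check: 2g1 + 4g2 = [-14, -4].

[2, 4]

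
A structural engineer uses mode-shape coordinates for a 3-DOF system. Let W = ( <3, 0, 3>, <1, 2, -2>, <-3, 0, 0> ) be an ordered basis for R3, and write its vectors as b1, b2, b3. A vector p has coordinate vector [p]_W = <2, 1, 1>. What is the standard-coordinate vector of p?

<4, 2, 4>

The coordinates say p = 2b1 + b2 + b3; adding the scaled basis vectors gives <4, 2, 4>.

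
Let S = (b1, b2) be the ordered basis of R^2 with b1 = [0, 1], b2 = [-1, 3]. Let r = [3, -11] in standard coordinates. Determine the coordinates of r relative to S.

[-2, -3]

[r]_S is the unique c with M c = r, where M has columns b1, b2.
System: 0c_1 - c_2 = 3, c_1 + 3c_2 = -11; solving gives c_1 = -2, c_2 = -3.
Check: -2b1 - 3b2 = [3, -11].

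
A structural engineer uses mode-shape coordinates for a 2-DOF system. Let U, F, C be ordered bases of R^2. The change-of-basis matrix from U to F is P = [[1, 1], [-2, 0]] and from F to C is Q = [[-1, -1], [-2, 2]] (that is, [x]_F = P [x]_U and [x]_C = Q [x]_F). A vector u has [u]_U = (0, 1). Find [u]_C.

First [u]_F = P [u]_U = (1, 0).
Then [u]_C = Q [u]_F = (-1, -2).

(-1, -2)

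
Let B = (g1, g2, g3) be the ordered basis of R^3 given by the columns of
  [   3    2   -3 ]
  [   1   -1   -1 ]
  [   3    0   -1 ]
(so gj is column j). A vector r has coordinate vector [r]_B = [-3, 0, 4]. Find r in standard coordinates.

[-21, -7, -13]

By definition r = -3g1 + 0·g2 + 4g3.
Summing componentwise gives [-21, -7, -13].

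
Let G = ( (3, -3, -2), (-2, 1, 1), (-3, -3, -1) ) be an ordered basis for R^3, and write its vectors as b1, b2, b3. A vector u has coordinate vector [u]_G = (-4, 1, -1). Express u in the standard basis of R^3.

(-11, 16, 10)

The coordinates say u = -4b1 + b2 - b3; adding the scaled basis vectors gives (-11, 16, 10).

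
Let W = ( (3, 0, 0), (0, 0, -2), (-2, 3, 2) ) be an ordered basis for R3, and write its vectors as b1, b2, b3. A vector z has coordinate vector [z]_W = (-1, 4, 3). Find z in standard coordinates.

By definition z = -b1 + 4b2 + 3b3.
Summing componentwise gives (-9, 9, -2).

(-9, 9, -2)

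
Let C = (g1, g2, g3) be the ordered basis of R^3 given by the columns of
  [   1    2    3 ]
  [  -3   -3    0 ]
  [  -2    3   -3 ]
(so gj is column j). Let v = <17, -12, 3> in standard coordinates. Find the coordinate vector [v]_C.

<0, 4, 3>

We seek scalars with c_1 g1 + ... + c_3 g3 = v; equivalently solve M c = v where the columns of M are g1, ..., g3.
Row-reducing the augmented matrix [M | v] gives c = (0, 4, 3).
Check: 0·g1 + 4g2 + 3g3 = <17, -12, 3>.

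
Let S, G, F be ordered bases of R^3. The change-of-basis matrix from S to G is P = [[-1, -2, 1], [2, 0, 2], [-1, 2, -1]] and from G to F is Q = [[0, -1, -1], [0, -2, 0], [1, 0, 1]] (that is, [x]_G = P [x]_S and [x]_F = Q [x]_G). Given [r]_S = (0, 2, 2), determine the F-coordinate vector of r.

(-6, -8, 0)

First [r]_G = P [r]_S = (-2, 4, 2).
Then [r]_F = Q [r]_G = (-6, -8, 0).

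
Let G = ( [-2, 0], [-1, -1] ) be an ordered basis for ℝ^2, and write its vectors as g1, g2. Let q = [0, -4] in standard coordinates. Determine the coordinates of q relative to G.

[-2, 4]

We seek scalars with c_1 g1 + c_2 g2 = q; equivalently solve M c = q where the columns of M are g1, g2.
System: -2c_1 - c_2 = 0, 0c_1 - c_2 = -4; solving gives c_1 = -2, c_2 = 4.
Check: -2g1 + 4g2 = [0, -4].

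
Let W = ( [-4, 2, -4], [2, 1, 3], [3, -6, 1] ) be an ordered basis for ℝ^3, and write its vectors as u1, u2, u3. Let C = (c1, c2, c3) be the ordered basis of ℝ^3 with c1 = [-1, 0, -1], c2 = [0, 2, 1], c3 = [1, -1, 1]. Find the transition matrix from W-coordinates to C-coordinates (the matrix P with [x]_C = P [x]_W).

Let M have columns uj and N have columns cj. Then for every x, N [x]_C = x = M [x]_W, so P = N^(-1) M.
Since det N = -1, N^(-1) has integer entries; multiplying gives P = [[2, -1, -1], [0, 1, -2], [-2, 1, 2]].

[[2, -1, -1], [0, 1, -2], [-2, 1, 2]]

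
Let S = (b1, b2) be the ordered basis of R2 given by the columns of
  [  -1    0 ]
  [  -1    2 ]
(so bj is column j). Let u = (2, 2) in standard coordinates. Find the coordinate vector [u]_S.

(-2, 0)

Write u = c_1 b1 + c_2 b2 and solve for the c_i.
System: -c_1 + 0c_2 = 2, -c_1 + 2c_2 = 2; solving gives c_1 = -2, c_2 = 0.
Check: -2b1 + 0·b2 = (2, 2).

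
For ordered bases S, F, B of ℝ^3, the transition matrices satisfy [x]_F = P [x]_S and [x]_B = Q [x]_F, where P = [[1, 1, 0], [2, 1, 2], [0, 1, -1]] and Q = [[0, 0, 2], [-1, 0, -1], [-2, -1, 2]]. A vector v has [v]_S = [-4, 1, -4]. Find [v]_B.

First [v]_F = P [v]_S = [-3, -15, 5].
Then [v]_B = Q [v]_F = [10, -2, 31].

[10, -2, 31]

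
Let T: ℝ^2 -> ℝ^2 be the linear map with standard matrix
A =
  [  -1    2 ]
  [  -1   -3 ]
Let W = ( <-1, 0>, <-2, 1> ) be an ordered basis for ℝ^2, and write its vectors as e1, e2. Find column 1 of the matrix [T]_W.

<-3, 1>

Compute T(e1) = A e1 = <1, 1> in standard coordinates.
Then write this in W-coordinates: solve for y in y_1 e1 + y_2 e2 = <1, 1>.
This gives y = <-3, 1>, which is column 1 of [T]_W.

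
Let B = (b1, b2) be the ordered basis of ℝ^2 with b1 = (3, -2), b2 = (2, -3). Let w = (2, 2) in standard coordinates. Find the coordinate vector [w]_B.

(2, -2)

[w]_B is the unique c with M c = w, where M has columns b1, b2.
System: 3c_1 + 2c_2 = 2, -2c_1 - 3c_2 = 2; solving gives c_1 = 2, c_2 = -2.
Check: 2b1 - 2b2 = (2, 2).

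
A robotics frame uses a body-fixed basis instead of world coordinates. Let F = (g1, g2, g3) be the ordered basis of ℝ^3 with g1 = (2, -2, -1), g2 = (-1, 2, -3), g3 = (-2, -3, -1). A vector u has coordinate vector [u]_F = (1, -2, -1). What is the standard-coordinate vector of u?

By definition u = g1 - 2g2 - g3.
Summing componentwise gives (6, -3, 6).

(6, -3, 6)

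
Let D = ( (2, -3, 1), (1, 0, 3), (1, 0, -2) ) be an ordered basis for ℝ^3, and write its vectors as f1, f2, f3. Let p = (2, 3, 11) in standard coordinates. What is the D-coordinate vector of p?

(-1, 4, 0)

Write p = c_1 f1 + ... + c_3 f3 and solve for the c_i.
Row-reducing the augmented matrix [M | p] gives c = (-1, 4, 0).
Check: -f1 + 4f2 + 0·f3 = (2, 3, 11).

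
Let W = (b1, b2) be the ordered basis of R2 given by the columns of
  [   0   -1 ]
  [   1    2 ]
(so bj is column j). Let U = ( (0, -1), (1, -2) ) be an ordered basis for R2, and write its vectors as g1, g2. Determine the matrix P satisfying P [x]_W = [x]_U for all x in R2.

[[-1, 0], [0, -1]]

Take x = bj: its W-coordinates are the j-th standard unit vector, so P e_j — column j of P — equals [bj]_U.
b1 = -g1 + 0·g2, giving column 1 = (-1, 0); repeating for each j gives P = [[-1, 0], [0, -1]].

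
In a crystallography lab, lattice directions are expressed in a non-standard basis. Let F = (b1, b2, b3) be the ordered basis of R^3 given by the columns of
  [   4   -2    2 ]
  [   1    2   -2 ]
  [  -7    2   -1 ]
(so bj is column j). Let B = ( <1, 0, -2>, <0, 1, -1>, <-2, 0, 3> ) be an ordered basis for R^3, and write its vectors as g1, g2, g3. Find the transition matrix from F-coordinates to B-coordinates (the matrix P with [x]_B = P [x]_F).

[[0, -2, 0], [1, 2, -2], [-2, 0, -1]]

Take x = bj: its F-coordinates are the j-th standard unit vector, so P e_j — column j of P — equals [bj]_B.
b1 = 0·g1 + g2 - 2g3, giving column 1 = <0, 1, -2>; repeating for each j gives P = [[0, -2, 0], [1, 2, -2], [-2, 0, -1]].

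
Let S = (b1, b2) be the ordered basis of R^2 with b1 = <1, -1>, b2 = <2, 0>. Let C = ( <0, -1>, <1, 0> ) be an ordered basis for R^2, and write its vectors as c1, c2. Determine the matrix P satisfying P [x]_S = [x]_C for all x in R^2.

[[1, 0], [1, 2]]

Column j of P is [bj]_C, since P maps S-coordinates to C-coordinates.
Expressing b1 in C: b1 = c1 + c2, so column 1 of P is <1, 1>.
Doing the same for each bj gives P = [[1, 0], [1, 2]].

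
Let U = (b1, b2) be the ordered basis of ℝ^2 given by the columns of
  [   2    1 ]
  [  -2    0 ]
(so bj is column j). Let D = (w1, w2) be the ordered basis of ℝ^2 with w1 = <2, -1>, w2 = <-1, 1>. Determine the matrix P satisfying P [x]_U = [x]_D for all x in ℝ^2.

Let M have columns bj and N have columns wj. Then for every x, N [x]_D = x = M [x]_U, so P = N^(-1) M.
Since det N = 1, N^(-1) has integer entries; multiplying gives P = [[0, 1], [-2, 1]].

[[0, 1], [-2, 1]]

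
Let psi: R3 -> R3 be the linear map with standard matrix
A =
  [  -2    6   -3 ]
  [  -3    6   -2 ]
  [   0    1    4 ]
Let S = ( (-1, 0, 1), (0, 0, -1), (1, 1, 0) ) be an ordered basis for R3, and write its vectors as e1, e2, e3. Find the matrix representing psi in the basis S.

[[2, -1, -1], [-2, 3, -2], [1, 2, 3]]

With P the matrix whose columns are e1, ..., e3, [psi]_S = P^(-1) A P.
Column by column: psi(e1) = A e1 = (-1, 1, 4); its S-coordinates (2, -2, 1) give column 1.
Continuing for each basis vector yields [psi]_S = [[2, -1, -1], [-2, 3, -2], [1, 2, 3]].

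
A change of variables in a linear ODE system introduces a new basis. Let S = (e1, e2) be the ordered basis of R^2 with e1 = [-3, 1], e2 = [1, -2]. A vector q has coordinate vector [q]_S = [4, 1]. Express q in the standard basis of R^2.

q = M [q]_S, where M has columns e1, e2.
Carrying out the matrix-vector product, q = [-11, 2].

[-11, 2]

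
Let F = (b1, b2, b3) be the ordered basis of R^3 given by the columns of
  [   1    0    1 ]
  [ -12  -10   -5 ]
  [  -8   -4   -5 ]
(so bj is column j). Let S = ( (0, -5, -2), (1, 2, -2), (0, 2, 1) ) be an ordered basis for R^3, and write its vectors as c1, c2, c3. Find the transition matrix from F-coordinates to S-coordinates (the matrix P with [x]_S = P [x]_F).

[[2, 2, 1], [1, 0, 1], [-2, 0, -1]]

Column j of P is [bj]_S, since P maps F-coordinates to S-coordinates.
Expressing b1 in S: b1 = 2c1 + c2 - 2c3, so column 1 of P is (2, 1, -2).
Doing the same for each bj gives P = [[2, 2, 1], [1, 0, 1], [-2, 0, -1]].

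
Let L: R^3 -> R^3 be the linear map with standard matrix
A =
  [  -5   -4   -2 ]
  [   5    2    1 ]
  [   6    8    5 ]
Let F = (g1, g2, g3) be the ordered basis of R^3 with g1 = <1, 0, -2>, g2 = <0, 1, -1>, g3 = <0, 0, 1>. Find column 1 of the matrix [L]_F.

Column 1 of [L]_F is the F-coordinate vector of L(g1).
In standard coordinates L(g1) = A g1 = <-1, 3, -4>.
Converting to F: <-1, 3, -4> = -g1 + 3g2 - 3g3, so the coordinate vector is <-1, 3, -3>.

<-1, 3, -3>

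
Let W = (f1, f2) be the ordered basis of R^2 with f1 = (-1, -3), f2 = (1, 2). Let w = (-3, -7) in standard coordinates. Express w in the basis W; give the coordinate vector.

[w]_W is the unique c with M c = w, where M has columns f1, f2.
System: -c_1 + c_2 = -3, -3c_1 + 2c_2 = -7; solving gives c_1 = 1, c_2 = -2.
Check: f1 - 2f2 = (-3, -7).

(1, -2)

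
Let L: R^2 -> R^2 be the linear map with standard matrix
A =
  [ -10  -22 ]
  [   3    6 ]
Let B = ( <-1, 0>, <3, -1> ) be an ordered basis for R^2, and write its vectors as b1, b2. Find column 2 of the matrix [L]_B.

<-1, -3>

Column 2 of [L]_B is the B-coordinate vector of L(b2).
In standard coordinates L(b2) = A b2 = <-8, 3>.
Converting to B: <-8, 3> = -b1 - 3b2, so the coordinate vector is <-1, -3>.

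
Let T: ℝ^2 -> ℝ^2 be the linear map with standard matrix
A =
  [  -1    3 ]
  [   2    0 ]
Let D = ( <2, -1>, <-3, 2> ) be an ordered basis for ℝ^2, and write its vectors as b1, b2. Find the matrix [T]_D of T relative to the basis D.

The j-th column of [T]_D is [T(bj)]_D.
T(b1) = A b1 = <-5, 4> = 2b1 + 3b2, so column 1 is <2, 3>.
Repeating for b2 and assembling the columns gives [[2, 0], [3, -3]].

[[2, 0], [3, -3]]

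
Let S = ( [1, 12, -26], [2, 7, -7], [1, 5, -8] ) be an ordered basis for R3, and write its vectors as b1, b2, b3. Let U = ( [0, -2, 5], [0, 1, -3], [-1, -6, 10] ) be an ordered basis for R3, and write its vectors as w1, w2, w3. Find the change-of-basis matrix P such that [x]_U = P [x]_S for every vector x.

Column j of P is [bj]_U, since P maps S-coordinates to U-coordinates.
Expressing b1 in U: b1 = -2w1 + 2w2 - w3, so column 1 of P is [-2, 2, -1].
Doing the same for each bj gives P = [[-2, 2, 1], [2, -1, 1], [-1, -2, -1]].

[[-2, 2, 1], [2, -1, 1], [-1, -2, -1]]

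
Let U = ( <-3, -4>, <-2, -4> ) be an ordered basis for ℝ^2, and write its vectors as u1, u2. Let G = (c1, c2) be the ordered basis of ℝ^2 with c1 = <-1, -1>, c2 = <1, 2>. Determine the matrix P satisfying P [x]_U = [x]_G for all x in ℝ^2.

Column j of P is [uj]_G, since P maps U-coordinates to G-coordinates.
Expressing u1 in G: u1 = 2c1 - c2, so column 1 of P is <2, -1>.
Doing the same for each uj gives P = [[2, 0], [-1, -2]].

[[2, 0], [-1, -2]]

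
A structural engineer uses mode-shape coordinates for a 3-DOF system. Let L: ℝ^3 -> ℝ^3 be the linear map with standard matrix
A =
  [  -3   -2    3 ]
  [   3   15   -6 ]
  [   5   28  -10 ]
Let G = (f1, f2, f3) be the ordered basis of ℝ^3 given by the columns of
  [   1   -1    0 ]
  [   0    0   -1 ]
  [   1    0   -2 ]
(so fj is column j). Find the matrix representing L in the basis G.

[[1, 1, -2], [1, -2, 2], [3, 3, 3]]

Let P have columns f1, ..., f3. Then [L]_G = P^(-1) A P.
Here det P = 1, so P^(-1) is integer; computing A P first and then P^(-1)(A P) gives [[1, 1, -2], [1, -2, 2], [3, 3, 3]].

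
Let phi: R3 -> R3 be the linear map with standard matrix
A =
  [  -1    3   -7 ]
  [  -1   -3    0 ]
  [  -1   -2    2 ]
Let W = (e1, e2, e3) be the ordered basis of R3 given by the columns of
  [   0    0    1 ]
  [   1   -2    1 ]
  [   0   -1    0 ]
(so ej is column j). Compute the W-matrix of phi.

[[-2, 1, 0], [2, -2, 3], [3, 1, 2]]

Let P have columns e1, ..., e3. Then [phi]_W = P^(-1) A P.
Here det P = -1, so P^(-1) is integer; computing A P first and then P^(-1)(A P) gives [[-2, 1, 0], [2, -2, 3], [3, 1, 2]].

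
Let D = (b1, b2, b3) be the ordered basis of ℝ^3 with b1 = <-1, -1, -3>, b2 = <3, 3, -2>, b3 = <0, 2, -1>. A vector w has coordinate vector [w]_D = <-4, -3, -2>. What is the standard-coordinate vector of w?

<-5, -9, 20>

The coordinates say w = -4b1 - 3b2 - 2b3; adding the scaled basis vectors gives <-5, -9, 20>.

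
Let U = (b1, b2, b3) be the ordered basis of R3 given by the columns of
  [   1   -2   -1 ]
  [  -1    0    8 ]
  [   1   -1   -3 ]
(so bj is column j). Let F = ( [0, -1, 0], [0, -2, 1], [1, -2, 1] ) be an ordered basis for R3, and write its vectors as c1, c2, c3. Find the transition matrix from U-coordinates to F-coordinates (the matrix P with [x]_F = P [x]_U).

Let M have columns bj and N have columns cj. Then for every x, N [x]_F = x = M [x]_U, so P = N^(-1) M.
Since det N = -1, N^(-1) has integer entries; multiplying gives P = [[-1, 2, -2], [0, 1, -2], [1, -2, -1]].

[[-1, 2, -2], [0, 1, -2], [1, -2, -1]]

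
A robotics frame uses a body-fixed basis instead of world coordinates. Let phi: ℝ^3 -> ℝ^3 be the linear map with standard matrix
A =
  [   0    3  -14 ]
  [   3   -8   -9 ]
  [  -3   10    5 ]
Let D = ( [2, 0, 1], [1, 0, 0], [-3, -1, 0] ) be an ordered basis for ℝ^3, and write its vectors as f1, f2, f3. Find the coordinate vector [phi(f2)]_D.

Column 2 of [phi]_D is the D-coordinate vector of phi(f2).
In standard coordinates phi(f2) = A f2 = [0, 3, -3].
Converting to D: [0, 3, -3] = -3f1 - 3f2 - 3f3, so the coordinate vector is [-3, -3, -3].

[-3, -3, -3]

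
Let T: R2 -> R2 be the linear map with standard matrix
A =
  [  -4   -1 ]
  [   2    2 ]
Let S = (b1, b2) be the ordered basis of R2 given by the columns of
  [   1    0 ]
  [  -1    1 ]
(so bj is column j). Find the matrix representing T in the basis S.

[[-3, -1], [-3, 1]]

With P the matrix whose columns are b1, b2, [T]_S = P^(-1) A P.
Column by column: T(b1) = A b1 = <-3, 0>; its S-coordinates <-3, -3> give column 1.
Continuing for each basis vector yields [T]_S = [[-3, -1], [-3, 1]].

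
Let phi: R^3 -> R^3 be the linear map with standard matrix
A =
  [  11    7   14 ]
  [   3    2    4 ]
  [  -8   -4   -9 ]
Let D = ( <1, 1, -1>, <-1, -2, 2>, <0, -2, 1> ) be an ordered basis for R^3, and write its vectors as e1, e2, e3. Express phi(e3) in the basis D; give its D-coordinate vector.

Column 3 of [phi]_D is the D-coordinate vector of phi(e3).
In standard coordinates phi(e3) = A e3 = <0, 0, -1>.
Converting to D: <0, 0, -1> = -2e1 - 2e2 + e3, so the coordinate vector is <-2, -2, 1>.

<-2, -2, 1>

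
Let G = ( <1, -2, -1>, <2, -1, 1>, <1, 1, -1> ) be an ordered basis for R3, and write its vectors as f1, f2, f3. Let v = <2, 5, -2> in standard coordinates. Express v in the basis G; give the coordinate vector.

[v]_G is the unique c with M c = v, where M has columns f1, ..., f3.
Row-reducing the augmented matrix [M | v] gives c = (-1, 0, 3).
Check: -f1 + 0·f2 + 3f3 = <2, 5, -2>.

<-1, 0, 3>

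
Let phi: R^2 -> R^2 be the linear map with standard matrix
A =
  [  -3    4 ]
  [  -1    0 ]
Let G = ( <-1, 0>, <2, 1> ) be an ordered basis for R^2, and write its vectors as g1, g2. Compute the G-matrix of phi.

[[-1, -2], [1, -2]]

The j-th column of [phi]_G is [phi(gj)]_G.
phi(g1) = A g1 = <3, 1> = -g1 + g2, so column 1 is <-1, 1>.
Repeating for g2 and assembling the columns gives [[-1, -2], [1, -2]].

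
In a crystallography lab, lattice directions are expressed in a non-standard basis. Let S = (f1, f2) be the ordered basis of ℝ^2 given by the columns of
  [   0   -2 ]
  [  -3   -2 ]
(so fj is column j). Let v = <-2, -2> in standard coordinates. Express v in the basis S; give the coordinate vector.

Write v = c_1 f1 + c_2 f2 and solve for the c_i.
System: 0c_1 - 2c_2 = -2, -3c_1 - 2c_2 = -2; solving gives c_1 = 0, c_2 = 1.
Check: 0·f1 + f2 = <-2, -2>.

<0, 1>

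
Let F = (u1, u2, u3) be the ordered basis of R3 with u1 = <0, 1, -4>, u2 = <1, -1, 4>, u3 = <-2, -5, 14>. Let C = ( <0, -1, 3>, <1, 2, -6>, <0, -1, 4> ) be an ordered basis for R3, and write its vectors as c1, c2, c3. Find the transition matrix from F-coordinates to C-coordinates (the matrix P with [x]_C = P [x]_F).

Take x = uj: its F-coordinates are the j-th standard unit vector, so P e_j — column j of P — equals [uj]_C.
u1 = 0·c1 + 0·c2 - c3, giving column 1 = <0, 0, -1>; repeating for each j gives P = [[0, 2, 2], [0, 1, -2], [-1, 1, -1]].

[[0, 2, 2], [0, 1, -2], [-1, 1, -1]]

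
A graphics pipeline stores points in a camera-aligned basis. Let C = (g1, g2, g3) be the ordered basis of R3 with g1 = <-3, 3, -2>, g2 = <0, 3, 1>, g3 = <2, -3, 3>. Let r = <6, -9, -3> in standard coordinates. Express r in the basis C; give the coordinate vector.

<-4, -2, -3>

[r]_C is the unique c with M c = r, where M has columns g1, ..., g3.
Solving this 3x3 system gives c = (-4, -2, -3).
Check: -4g1 - 2g2 - 3g3 = <6, -9, -3>.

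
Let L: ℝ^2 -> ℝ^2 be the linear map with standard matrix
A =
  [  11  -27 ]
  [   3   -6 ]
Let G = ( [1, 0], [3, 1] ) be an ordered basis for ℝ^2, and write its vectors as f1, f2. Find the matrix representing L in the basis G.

With P the matrix whose columns are f1, f2, [L]_G = P^(-1) A P.
Column by column: L(f1) = A f1 = [11, 3]; its G-coordinates [2, 3] give column 1.
Continuing for each basis vector yields [L]_G = [[2, -3], [3, 3]].

[[2, -3], [3, 3]]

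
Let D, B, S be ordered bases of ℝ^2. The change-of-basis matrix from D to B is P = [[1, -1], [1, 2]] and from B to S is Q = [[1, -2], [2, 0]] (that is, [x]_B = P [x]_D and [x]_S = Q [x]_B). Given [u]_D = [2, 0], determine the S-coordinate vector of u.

Apply P to get B-coordinates [2, 2], then Q to get S-coordinates.
The result is [u]_S = [-2, 4].

[-2, 4]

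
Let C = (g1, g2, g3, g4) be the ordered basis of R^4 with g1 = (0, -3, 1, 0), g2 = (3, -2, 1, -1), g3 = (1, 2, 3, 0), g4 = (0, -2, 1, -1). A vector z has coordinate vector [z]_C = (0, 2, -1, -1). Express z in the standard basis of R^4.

(5, -4, -2, -1)

The coordinates say z = 0·g1 + 2g2 - g3 - g4; adding the scaled basis vectors gives (5, -4, -2, -1).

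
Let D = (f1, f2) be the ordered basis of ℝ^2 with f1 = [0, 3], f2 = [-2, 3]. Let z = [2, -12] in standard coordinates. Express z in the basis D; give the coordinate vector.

[z]_D is the unique c with M c = z, where M has columns f1, f2.
System: 0c_1 - 2c_2 = 2, 3c_1 + 3c_2 = -12; solving gives c_1 = -3, c_2 = -1.
Check: -3f1 - f2 = [2, -12].

[-3, -1]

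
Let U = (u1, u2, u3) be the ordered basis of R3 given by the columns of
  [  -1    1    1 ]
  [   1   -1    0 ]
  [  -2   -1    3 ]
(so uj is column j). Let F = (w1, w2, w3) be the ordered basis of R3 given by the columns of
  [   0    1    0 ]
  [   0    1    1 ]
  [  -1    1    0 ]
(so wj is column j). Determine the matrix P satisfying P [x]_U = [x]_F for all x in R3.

Column j of P is [uj]_F, since P maps U-coordinates to F-coordinates.
Expressing u1 in F: u1 = w1 - w2 + 2w3, so column 1 of P is <1, -1, 2>.
Doing the same for each uj gives P = [[1, 2, -2], [-1, 1, 1], [2, -2, -1]].

[[1, 2, -2], [-1, 1, 1], [2, -2, -1]]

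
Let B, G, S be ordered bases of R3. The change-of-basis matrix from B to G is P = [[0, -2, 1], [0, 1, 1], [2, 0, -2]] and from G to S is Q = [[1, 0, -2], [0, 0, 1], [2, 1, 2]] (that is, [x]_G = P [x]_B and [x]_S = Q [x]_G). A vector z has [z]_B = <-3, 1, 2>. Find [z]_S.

<20, -10, -17>

First [z]_G = P [z]_B = <0, 3, -10>.
Then [z]_S = Q [z]_G = <20, -10, -17>.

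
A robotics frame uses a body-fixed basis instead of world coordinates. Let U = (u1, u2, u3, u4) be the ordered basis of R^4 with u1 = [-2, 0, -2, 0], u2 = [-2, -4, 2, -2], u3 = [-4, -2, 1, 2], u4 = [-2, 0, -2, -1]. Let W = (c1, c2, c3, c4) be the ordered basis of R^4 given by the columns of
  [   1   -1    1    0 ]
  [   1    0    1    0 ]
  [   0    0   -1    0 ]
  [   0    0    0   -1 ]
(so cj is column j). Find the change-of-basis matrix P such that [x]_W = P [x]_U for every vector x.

[[-2, -2, -1, -2], [2, -2, 2, 2], [2, -2, -1, 2], [0, 2, -2, 1]]

Take x = uj: its U-coordinates are the j-th standard unit vector, so P e_j — column j of P — equals [uj]_W.
u1 = -2c1 + 2c2 + 2c3 + 0·c4, giving column 1 = [-2, 2, 2, 0]; repeating for each j gives P = [[-2, -2, -1, -2], [2, -2, 2, 2], [2, -2, -1, 2], [0, 2, -2, 1]].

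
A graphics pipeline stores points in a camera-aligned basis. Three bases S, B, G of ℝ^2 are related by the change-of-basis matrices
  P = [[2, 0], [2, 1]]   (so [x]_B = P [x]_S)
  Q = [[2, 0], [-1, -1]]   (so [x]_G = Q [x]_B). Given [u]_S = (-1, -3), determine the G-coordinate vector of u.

First [u]_B = P [u]_S = (-2, -5).
Then [u]_G = Q [u]_B = (-4, 7).

(-4, 7)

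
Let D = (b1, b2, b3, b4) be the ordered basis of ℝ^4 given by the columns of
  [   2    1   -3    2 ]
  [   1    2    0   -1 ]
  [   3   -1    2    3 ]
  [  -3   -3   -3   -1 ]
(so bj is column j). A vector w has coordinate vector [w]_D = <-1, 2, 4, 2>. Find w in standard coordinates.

<-8, 1, 9, -17>

w = M [w]_D, where M has columns b1, ..., b4.
Carrying out the matrix-vector product, w = <-8, 1, 9, -17>.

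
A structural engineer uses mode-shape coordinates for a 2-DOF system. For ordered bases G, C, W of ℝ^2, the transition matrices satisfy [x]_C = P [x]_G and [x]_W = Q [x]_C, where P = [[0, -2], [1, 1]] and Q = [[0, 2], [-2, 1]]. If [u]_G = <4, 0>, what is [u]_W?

<8, 4>

First [u]_C = P [u]_G = <0, 4>.
Then [u]_W = Q [u]_C = <8, 4>.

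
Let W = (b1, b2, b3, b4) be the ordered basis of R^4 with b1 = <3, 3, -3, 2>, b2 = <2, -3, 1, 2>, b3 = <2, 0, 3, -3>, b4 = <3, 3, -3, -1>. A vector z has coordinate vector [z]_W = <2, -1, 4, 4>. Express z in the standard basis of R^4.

By definition z = 2b1 - b2 + 4b3 + 4b4.
Summing componentwise gives <24, 21, -7, -14>.

<24, 21, -7, -14>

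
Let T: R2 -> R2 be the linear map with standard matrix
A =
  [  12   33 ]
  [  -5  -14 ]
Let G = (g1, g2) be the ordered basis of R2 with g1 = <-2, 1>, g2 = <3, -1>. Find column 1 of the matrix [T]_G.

Column 1 of [T]_G is the G-coordinate vector of T(g1).
In standard coordinates T(g1) = A g1 = <9, -4>.
Converting to G: <9, -4> = -3g1 + g2, so the coordinate vector is <-3, 1>.

<-3, 1>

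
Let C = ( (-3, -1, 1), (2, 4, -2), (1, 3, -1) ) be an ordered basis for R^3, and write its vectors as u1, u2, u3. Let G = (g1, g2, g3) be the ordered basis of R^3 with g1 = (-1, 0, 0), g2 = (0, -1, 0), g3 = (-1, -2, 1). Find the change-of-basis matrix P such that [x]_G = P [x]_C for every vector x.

[[2, 0, 0], [-1, 0, -1], [1, -2, -1]]

Take x = uj: its C-coordinates are the j-th standard unit vector, so P e_j — column j of P — equals [uj]_G.
u1 = 2g1 - g2 + g3, giving column 1 = (2, -1, 1); repeating for each j gives P = [[2, 0, 0], [-1, 0, -1], [1, -2, -1]].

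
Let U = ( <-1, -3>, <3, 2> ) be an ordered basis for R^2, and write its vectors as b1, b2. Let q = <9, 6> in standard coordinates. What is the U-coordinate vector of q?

<0, 3>

Write q = c_1 b1 + c_2 b2 and solve for the c_i.
System: -c_1 + 3c_2 = 9, -3c_1 + 2c_2 = 6; solving gives c_1 = 0, c_2 = 3.
Check: 0·b1 + 3b2 = <9, 6>.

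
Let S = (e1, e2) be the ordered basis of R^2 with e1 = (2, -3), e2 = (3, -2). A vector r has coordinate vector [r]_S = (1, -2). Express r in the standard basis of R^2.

(-4, 1)

r = M [r]_S, where M has columns e1, e2.
Carrying out the matrix-vector product, r = (-4, 1).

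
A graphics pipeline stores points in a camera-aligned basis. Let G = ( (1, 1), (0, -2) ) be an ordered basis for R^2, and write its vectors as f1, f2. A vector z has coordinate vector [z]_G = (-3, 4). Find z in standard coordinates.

z = M [z]_G, where M has columns f1, f2.
Carrying out the matrix-vector product, z = (-3, -11).

(-3, -11)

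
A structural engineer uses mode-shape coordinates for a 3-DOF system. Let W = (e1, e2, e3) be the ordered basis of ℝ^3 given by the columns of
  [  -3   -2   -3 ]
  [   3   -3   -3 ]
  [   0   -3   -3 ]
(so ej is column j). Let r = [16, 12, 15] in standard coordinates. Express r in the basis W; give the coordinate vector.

[-1, -2, -3]

[r]_W is the unique c with M c = r, where M has columns e1, ..., e3.
Row-reducing the augmented matrix [M | r] gives c = (-1, -2, -3).
Check: -e1 - 2e2 - 3e3 = [16, 12, 15].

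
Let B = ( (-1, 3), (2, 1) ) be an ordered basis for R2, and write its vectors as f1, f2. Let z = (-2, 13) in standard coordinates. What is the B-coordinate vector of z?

(4, 1)

[z]_B is the unique c with M c = z, where M has columns f1, f2.
System: -c_1 + 2c_2 = -2, 3c_1 + c_2 = 13; solving gives c_1 = 4, c_2 = 1.
Check: 4f1 + f2 = (-2, 13).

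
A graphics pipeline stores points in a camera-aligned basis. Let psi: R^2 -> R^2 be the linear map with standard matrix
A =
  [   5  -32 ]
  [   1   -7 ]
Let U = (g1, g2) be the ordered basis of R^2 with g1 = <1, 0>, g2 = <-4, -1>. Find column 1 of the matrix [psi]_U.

Column 1 of [psi]_U is the U-coordinate vector of psi(g1).
In standard coordinates psi(g1) = A g1 = <5, 1>.
Converting to U: <5, 1> = g1 - g2, so the coordinate vector is <1, -1>.

<1, -1>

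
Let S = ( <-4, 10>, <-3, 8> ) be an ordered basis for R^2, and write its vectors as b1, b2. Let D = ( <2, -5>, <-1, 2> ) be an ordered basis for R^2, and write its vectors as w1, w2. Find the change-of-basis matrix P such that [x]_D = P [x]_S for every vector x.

[[-2, -2], [0, -1]]

Take x = bj: its S-coordinates are the j-th standard unit vector, so P e_j — column j of P — equals [bj]_D.
b1 = -2w1 + 0·w2, giving column 1 = <-2, 0>; repeating for each j gives P = [[-2, -2], [0, -1]].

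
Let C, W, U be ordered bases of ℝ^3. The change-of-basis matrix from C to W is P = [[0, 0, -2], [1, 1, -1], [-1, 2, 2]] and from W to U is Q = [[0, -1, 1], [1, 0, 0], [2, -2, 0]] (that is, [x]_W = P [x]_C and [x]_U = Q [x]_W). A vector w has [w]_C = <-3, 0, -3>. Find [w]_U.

First [w]_W = P [w]_C = <6, 0, -3>.
Then [w]_U = Q [w]_W = <-3, 6, 12>.

<-3, 6, 12>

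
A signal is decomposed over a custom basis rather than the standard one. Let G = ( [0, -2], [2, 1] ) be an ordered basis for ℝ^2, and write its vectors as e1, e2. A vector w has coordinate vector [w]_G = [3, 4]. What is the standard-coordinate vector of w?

w = M [w]_G, where M has columns e1, e2.
Carrying out the matrix-vector product, w = [8, -2].

[8, -2]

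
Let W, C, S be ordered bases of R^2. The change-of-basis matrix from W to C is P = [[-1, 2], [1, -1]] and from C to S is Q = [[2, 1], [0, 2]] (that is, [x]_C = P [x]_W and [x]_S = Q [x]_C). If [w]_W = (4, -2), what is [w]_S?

(-10, 12)

Apply P to get C-coordinates (-8, 6), then Q to get S-coordinates.
The result is [w]_S = (-10, 12).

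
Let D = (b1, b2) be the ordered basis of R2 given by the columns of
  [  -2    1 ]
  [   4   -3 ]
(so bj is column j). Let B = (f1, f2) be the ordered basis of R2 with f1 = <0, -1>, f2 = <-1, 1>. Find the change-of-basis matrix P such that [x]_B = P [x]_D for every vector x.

Let M have columns bj and N have columns fj. Then for every x, N [x]_B = x = M [x]_D, so P = N^(-1) M.
Since det N = -1, N^(-1) has integer entries; multiplying gives P = [[-2, 2], [2, -1]].

[[-2, 2], [2, -1]]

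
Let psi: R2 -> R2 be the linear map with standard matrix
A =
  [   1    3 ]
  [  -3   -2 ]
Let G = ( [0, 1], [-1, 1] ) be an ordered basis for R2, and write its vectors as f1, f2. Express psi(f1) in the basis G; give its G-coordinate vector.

Compute psi(f1) = A f1 = [3, -2] in standard coordinates.
Then write this in G-coordinates: solve for y in y_1 f1 + y_2 f2 = [3, -2].
This gives y = [1, -3], which is column 1 of [psi]_G.

[1, -3]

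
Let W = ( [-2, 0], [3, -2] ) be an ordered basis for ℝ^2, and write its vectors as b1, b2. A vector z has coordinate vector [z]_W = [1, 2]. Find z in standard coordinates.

The coordinates say z = b1 + 2b2; adding the scaled basis vectors gives [4, -4].

[4, -4]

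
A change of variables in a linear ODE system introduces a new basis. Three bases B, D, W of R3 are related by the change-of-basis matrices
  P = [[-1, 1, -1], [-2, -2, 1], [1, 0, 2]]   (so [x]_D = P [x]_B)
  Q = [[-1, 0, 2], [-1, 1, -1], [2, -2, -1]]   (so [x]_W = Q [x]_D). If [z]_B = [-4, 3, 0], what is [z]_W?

Apply P to get D-coordinates [7, 2, -4], then Q to get W-coordinates.
The result is [z]_W = [-15, -1, 14].

[-15, -1, 14]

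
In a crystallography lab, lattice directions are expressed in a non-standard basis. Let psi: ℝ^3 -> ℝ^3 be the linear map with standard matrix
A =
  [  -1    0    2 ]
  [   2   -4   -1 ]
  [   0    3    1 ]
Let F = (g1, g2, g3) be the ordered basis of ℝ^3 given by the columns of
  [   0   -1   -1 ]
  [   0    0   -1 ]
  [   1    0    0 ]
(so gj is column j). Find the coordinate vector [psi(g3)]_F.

Column 3 of [psi]_F is the F-coordinate vector of psi(g3).
In standard coordinates psi(g3) = A g3 = [1, 2, -3].
Converting to F: [1, 2, -3] = -3g1 + g2 - 2g3, so the coordinate vector is [-3, 1, -2].

[-3, 1, -2]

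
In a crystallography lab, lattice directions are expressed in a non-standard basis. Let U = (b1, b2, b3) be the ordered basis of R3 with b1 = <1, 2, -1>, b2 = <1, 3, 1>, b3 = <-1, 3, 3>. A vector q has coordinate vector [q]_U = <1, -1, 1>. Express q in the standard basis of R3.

<-1, 2, 1>

The coordinates say q = b1 - b2 + b3; adding the scaled basis vectors gives <-1, 2, 1>.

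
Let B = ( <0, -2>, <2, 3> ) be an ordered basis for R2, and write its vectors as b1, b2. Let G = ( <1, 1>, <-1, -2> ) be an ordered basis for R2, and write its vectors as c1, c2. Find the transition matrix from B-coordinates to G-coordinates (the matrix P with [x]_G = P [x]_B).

[[2, 1], [2, -1]]

Let M have columns bj and N have columns cj. Then for every x, N [x]_G = x = M [x]_B, so P = N^(-1) M.
Since det N = -1, N^(-1) has integer entries; multiplying gives P = [[2, 1], [2, -1]].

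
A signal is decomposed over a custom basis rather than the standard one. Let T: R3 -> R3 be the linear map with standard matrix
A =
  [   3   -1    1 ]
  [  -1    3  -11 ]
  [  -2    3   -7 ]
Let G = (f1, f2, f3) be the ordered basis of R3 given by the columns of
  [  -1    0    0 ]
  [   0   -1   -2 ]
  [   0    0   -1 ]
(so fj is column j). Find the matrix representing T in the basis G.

[[3, -1, -1], [3, -3, -3], [-2, 3, -1]]

The j-th column of [T]_G is [T(fj)]_G.
T(f1) = A f1 = <-3, 1, 2> = 3f1 + 3f2 - 2f3, so column 1 is <3, 3, -2>.
Repeating for f2, f3 and assembling the columns gives [[3, -1, -1], [3, -3, -3], [-2, 3, -1]].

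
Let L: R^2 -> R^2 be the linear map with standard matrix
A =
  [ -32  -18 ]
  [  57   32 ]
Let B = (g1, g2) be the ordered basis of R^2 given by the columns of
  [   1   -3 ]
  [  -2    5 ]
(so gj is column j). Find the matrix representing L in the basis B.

[[1, 3], [-1, -1]]

Let P have columns g1, g2. Then [L]_B = P^(-1) A P.
Here det P = -1, so P^(-1) is integer; computing A P first and then P^(-1)(A P) gives [[1, 3], [-1, -1]].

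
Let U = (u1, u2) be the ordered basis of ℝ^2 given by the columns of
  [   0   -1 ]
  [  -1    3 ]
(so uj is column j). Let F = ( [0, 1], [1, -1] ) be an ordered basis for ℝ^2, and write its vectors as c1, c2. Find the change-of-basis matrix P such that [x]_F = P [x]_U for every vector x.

Column j of P is [uj]_F, since P maps U-coordinates to F-coordinates.
Expressing u1 in F: u1 = -c1 + 0·c2, so column 1 of P is [-1, 0].
Doing the same for each uj gives P = [[-1, 2], [0, -1]].

[[-1, 2], [0, -1]]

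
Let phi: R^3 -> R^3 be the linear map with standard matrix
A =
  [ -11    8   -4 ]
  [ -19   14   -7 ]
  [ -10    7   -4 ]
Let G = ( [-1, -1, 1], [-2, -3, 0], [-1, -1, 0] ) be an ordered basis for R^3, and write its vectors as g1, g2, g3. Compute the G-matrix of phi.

The j-th column of [phi]_G is [phi(gj)]_G.
phi(g1) = A g1 = [-1, -2, -1] = -g1 + g2 + 0·g3, so column 1 is [-1, 1, 0].
Repeating for g2, g3 and assembling the columns gives [[-1, -1, 3], [1, 2, -2], [0, -1, -2]].

[[-1, -1, 3], [1, 2, -2], [0, -1, -2]]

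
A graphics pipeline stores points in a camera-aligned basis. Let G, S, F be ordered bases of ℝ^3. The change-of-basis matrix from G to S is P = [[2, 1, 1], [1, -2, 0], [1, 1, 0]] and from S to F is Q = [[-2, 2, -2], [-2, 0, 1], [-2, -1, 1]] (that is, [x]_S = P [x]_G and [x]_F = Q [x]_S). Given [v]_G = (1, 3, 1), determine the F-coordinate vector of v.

First [v]_S = P [v]_G = (6, -5, 4).
Then [v]_F = Q [v]_S = (-30, -8, -3).

(-30, -8, -3)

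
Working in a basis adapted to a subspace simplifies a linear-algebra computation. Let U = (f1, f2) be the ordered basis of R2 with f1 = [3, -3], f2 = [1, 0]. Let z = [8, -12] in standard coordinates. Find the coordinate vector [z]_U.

[4, -4]

[z]_U is the unique c with M c = z, where M has columns f1, f2.
System: 3c_1 + c_2 = 8, -3c_1 + 0c_2 = -12; solving gives c_1 = 4, c_2 = -4.
Check: 4f1 - 4f2 = [8, -12].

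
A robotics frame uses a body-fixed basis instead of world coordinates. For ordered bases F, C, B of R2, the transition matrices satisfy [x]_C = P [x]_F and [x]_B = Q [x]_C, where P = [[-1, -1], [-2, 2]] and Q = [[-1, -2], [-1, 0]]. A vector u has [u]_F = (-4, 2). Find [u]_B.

Apply P to get C-coordinates (2, 12), then Q to get B-coordinates.
The result is [u]_B = (-26, -2).

(-26, -2)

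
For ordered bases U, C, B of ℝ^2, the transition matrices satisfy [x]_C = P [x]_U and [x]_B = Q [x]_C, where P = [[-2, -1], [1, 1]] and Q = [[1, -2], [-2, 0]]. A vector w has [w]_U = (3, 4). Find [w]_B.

Apply P to get C-coordinates (-10, 7), then Q to get B-coordinates.
The result is [w]_B = (-24, 20).

(-24, 20)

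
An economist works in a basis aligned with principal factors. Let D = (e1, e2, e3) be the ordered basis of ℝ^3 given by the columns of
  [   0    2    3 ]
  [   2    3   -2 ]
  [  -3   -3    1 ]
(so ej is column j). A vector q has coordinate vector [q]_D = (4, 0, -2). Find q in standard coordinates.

(-6, 12, -14)

By definition q = 4e1 + 0·e2 - 2e3.
Summing componentwise gives (-6, 12, -14).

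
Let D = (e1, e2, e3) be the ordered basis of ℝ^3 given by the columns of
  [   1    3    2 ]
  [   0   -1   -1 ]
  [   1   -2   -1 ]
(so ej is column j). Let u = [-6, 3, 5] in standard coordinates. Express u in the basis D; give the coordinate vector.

[u]_D is the unique c with M c = u, where M has columns e1, ..., e3.
Gaussian elimination on [M | u] yields c = (1, -1, -2).
Check: e1 - e2 - 2e3 = [-6, 3, 5].

[1, -1, -2]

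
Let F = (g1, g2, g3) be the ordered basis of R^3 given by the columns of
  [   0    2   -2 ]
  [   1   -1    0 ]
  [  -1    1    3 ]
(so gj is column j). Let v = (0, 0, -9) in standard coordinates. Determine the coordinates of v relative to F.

(-3, -3, -3)

Write v = c_1 g1 + ... + c_3 g3 and solve for the c_i.
Gaussian elimination on [M | v] yields c = (-3, -3, -3).
Check: -3g1 - 3g2 - 3g3 = (0, 0, -9).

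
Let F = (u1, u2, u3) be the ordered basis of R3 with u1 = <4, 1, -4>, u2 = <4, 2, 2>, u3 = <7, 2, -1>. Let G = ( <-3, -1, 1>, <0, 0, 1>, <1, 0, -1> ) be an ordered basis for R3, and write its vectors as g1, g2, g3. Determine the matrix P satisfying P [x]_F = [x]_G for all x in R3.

Take x = uj: its F-coordinates are the j-th standard unit vector, so P e_j — column j of P — equals [uj]_G.
u1 = -g1 - 2g2 + g3, giving column 1 = <-1, -2, 1>; repeating for each j gives P = [[-1, -2, -2], [-2, 2, 2], [1, -2, 1]].

[[-1, -2, -2], [-2, 2, 2], [1, -2, 1]]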